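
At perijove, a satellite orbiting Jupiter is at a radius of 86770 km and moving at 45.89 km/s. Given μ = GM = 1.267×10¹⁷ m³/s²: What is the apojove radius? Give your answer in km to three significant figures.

apojove radius ≈ 2.24×10⁵ km

r_p = 8.677×10⁷ m.
Specific energy ε = v²/2 − μ/r = -4.072×10⁸ J/kg, so a = −μ/(2ε) = 1.556×10⁸ m.
The apsides satisfy r_p + r_a = 2a, so the apojove radius is 2a − r_p = 2.244×10⁸ m = 2.2435×10⁵ km.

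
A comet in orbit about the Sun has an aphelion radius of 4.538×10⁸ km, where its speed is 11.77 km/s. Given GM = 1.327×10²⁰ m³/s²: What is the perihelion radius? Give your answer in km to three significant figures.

perihelion radius ≈ 1.41×10⁸ km

r_a = 4.538×10¹¹ m.
Specific energy ε = v²/2 − μ/r = -2.232×10⁸ J/kg, so a = −μ/(2ε) = 2.973×10¹¹ m.
The apsides satisfy r_p + r_a = 2a, so the perihelion radius is 2a − r_a = 1.409×10¹¹ m = 1.4086×10⁸ km.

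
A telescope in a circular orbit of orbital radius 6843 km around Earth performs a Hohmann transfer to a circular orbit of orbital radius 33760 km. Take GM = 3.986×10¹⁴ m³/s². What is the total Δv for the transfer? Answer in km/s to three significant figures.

Δv_total ≈ 3.65 km/s

r₁ = 6843 km = 6.843×10⁶ m.
r₂ = 33760 km = 3.376×10⁷ m.
Transfer ellipse a_t = (r₁ + r₂)/2 = 2.030×10⁷ m.
At r₁: circular v_c1 = √(μ/r₁) = 7632 m/s; transfer-perigee v_p = √[μ(2/r₁ − 1/a_t)] = 9842 m/s.
Δv₁ = v_p − v_c1 = 2210 m/s.
At r₂: circular v_c2 = √(μ/r₂) = 3436 m/s; transfer-apogee v_a = √[μ(2/r₂ − 1/a_t)] = 1995 m/s.
Δv₂ = v_c2 − v_a = 1441 m/s.
Total Δv = Δv₁ + Δv₂ = 3651 m/s = 3.651 km/s.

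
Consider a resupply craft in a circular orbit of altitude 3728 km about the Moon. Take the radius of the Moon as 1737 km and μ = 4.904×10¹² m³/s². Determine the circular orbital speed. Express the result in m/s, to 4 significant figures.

r = 1737 + 3728 = 5465.0 km = 5.4650×10⁶ m.
For a circular orbit v = √(μ/r) = √(4.904×10¹² / 5.465×10⁶) = √(8.973×10⁵) = 947.3 m/s.

v ≈ 947.3 m/s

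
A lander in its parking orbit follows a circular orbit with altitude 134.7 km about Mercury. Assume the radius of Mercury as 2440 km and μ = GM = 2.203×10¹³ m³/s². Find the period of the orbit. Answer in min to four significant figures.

T ≈ 92.17 min

r = 2440 + 134.7 = 2574.7 km = 2.5747×10⁶ m.
Kepler's third law: T = 2π√(r³/μ) = 2π√((2.575×10⁶)³ / 2.203×10¹³).
r³/μ = 7.748×10⁵ s², so T = 2π × 8.802×10² = 5.530×10³ s.
Converting: 5.530×10³ s ÷ 60.00 = 92.17 min.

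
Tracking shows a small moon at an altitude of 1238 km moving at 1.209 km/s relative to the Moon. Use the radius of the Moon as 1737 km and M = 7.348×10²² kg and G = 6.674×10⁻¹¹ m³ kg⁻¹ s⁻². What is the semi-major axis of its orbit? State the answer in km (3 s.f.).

a ≈ 2670 km

μ = GM = 6.674×10⁻¹¹ × 7.348×10²² = 4.904×10¹² m³/s².
r = 1737 + 1238 = 2975.0 km = 2.975×10⁶ m.
Specific orbital energy ε = v²/2 − μ/r = (1209)²/2 − 4.904×10¹²/2.975×10⁶ = -9.176×10⁵ J/kg.
Since ε = −μ/(2a), a = −μ/(2ε) = 2.672×10⁶ m = 2672.3 km.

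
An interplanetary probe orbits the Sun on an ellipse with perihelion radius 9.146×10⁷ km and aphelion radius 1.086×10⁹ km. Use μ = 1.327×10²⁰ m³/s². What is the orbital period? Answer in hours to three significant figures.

Semi-major axis a = (r_p + r_a)/2 = (9.1460×10⁷ + 1.0860×10⁹)/2 = 5.8873×10⁸ km = 5.887×10¹¹ m.
By Kepler's third law T = 2π√(a³/μ) = 2π × 3.921×10⁷ = 2.464×10⁸ s.
= 68440 hours.

T ≈ 68400 hours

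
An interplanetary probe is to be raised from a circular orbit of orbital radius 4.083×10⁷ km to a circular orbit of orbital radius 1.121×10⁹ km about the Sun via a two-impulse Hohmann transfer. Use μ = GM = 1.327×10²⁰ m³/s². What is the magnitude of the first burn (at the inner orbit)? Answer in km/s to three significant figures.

r₁ = 4.083×10⁷ km = 4.083×10¹⁰ m.
r₂ = 1.121×10⁹ km = 1.121×10¹² m.
Transfer ellipse a_t = (r₁ + r₂)/2 = 5.809×10¹¹ m.
At r₁: circular v_c1 = √(μ/r₁) = 57010 m/s; transfer-perihelion v_p = √[μ(2/r₁ − 1/a_t)] = 79190 m/s.
Δv₁ = v_p − v_c1 = 22180 m/s.
= 22.18 km/s.

Δv ≈ 22.2 km/s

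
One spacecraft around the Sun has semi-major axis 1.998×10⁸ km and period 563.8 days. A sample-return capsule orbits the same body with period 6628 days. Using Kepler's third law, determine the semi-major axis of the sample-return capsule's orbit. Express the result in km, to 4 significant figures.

a₂ ≈ 1.033×10⁹ km

Kepler's third law: a³ ∝ T², so a₂ = a₁ (T₂/T₁)^(2/3).
T₂/T₁ = 11.76, (T₂/T₁)^(2/3) = 5.170.
a₂ = 1.998×10⁸ × 5.170 = 1.033×10⁹ km.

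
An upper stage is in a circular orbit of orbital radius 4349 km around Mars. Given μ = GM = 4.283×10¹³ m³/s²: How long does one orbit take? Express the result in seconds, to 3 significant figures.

T ≈ 8710 seconds

r = 4349 km = 4.349×10⁶ m.
Kepler's third law: T = 2π√(r³/μ) = 2π√((4.349×10⁶)³ / 4.283×10¹³).
r³/μ = 1.921×10⁶ s², so T = 2π × 1.386×10³ = 8.707×10³ s.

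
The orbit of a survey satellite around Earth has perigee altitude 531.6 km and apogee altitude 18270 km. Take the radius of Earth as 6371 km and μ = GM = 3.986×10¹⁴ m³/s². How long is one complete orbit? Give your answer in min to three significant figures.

r_p = 6371 + 531.6 = 6902.6 km = 6.9026×10⁶ m.
r_a = 6371 + 18270 = 24641 km = 2.4641×10⁷ m.
Semi-major axis a = (r_p + r_a)/2 = (6902.6 + 24641)/2 = 15772 km = 1.577×10⁷ m.
By Kepler's third law T = 2π√(a³/μ) = 2π × 3.137×10³ = 1.971×10⁴ s.
= 328.5 min.

T ≈ 329 min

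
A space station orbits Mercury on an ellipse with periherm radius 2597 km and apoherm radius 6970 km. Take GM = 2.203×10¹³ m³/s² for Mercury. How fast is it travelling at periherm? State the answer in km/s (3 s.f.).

Semi-major axis a = (r_p + r_a)/2 = 4783.5 km = 4.784×10⁶ m.
Vis-viva: v² = μ(2/r − 1/a) = 2.203×10¹³ × (7.701×10⁻⁷ − 2.091×10⁻⁷) = 1.236×10⁷ m²/s².
v = 3516 m/s = 3.516 km/s.

v ≈ 3.52 km/s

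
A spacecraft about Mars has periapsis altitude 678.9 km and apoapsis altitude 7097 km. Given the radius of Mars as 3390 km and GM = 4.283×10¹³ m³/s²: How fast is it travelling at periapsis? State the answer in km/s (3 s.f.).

r_p = 3390 + 678.9 = 4068.9 km = 4.0689×10⁶ m.
r_a = 3390 + 7097 = 10487 km = 1.0487×10⁷ m.
Semi-major axis a = (r_p + r_a)/2 = 7277.9 km = 7.278×10⁶ m.
Vis-viva: v² = μ(2/r − 1/a) = 4.283×10¹³ × (4.915×10⁻⁷ − 1.374×10⁻⁷) = 1.517×10⁷ m²/s².
v = 3895 m/s = 3.895 km/s.

v ≈ 3.89 km/s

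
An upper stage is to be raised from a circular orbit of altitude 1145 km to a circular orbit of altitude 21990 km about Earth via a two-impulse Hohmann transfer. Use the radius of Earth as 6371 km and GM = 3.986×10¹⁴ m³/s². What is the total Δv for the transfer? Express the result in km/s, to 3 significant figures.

r₁ = 6371 + 1145 = 7516.0 km = 7.5160×10⁶ m.
r₂ = 6371 + 21990 = 28361 km = 2.8361×10⁷ m.
Transfer ellipse a_t = (r₁ + r₂)/2 = 1.794×10⁷ m.
At r₁: circular v_c1 = √(μ/r₁) = 7282 m/s; transfer-perigee v_p = √[μ(2/r₁ − 1/a_t)] = 9157 m/s.
Δv₁ = v_p − v_c1 = 1874 m/s.
At r₂: circular v_c2 = √(μ/r₂) = 3749 m/s; transfer-apogee v_a = √[μ(2/r₂ − 1/a_t)] = 2427 m/s.
Δv₂ = v_c2 − v_a = 1322 m/s.
Total Δv = Δv₁ + Δv₂ = 3197 m/s = 3.197 km/s.

Δv_total ≈ 3.20 km/s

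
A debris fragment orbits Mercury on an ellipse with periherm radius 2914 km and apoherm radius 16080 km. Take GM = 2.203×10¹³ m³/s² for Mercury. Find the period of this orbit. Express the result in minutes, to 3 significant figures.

T ≈ 653 minutes

Semi-major axis a = (r_p + r_a)/2 = (2914.0 + 16080)/2 = 9497.0 km = 9.497×10⁶ m.
By Kepler's third law T = 2π√(a³/μ) = 2π × 6.236×10³ = 3.918×10⁴ s.
= 653.0 minutes.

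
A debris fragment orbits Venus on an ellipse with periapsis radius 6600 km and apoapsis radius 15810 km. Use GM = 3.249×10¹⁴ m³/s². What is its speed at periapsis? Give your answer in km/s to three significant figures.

Semi-major axis a = (r_p + r_a)/2 = 11205 km = 1.120×10⁷ m.
Vis-viva: v² = μ(2/r − 1/a) = 3.249×10¹⁴ × (3.030×10⁻⁷ − 8.925×10⁻⁸) = 6.946×10⁷ m²/s².
v = 8334 m/s = 8.334 km/s.

v ≈ 8.33 km/s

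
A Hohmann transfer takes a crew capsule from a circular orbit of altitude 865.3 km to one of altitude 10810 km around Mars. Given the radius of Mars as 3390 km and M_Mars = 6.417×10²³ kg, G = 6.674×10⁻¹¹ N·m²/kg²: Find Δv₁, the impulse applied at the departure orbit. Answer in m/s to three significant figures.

Δv ≈ 763 m/s

μ = GM = 6.674×10⁻¹¹ × 6.417×10²³ = 4.283×10¹³ m³/s².
r₁ = 3390 + 865.3 = 4255.3 km = 4.2553×10⁶ m.
r₂ = 3390 + 10810 = 14200 km = 1.4200×10⁷ m.
Transfer ellipse a_t = (r₁ + r₂)/2 = 9.228×10⁶ m.
At r₁: circular v_c1 = √(μ/r₁) = 3172 m/s; transfer-periapsis v_p = √[μ(2/r₁ − 1/a_t)] = 3935 m/s.
Δv₁ = v_p − v_c1 = 763.0 m/s.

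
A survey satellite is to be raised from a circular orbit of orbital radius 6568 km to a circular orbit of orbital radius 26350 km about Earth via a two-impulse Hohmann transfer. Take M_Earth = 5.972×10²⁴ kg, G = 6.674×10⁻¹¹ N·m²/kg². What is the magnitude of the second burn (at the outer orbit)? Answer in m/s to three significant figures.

Δv ≈ 1430 m/s

μ = GM = 6.674×10⁻¹¹ × 5.972×10²⁴ = 3.986×10¹⁴ m³/s².
r₁ = 6568 km = 6.568×10⁶ m.
r₂ = 26350 km = 2.635×10⁷ m.
Transfer ellipse a_t = (r₁ + r₂)/2 = 1.646×10⁷ m.
At r₁: circular v_c1 = √(μ/r₁) = 7790 m/s; transfer-perigee v_p = √[μ(2/r₁ − 1/a_t)] = 9857 m/s.
At r₂: circular v_c2 = √(μ/r₂) = 3889 m/s; transfer-apogee v_a = √[μ(2/r₂ − 1/a_t)] = 2457 m/s.
Δv₂ = v_c2 − v_a = 1432 m/s.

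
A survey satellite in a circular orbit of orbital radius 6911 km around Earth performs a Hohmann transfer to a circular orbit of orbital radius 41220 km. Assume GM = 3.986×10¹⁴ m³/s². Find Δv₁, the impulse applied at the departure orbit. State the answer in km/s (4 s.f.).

r₁ = 6911 km = 6.911×10⁶ m.
r₂ = 41220 km = 4.122×10⁷ m.
Transfer ellipse a_t = (r₁ + r₂)/2 = 2.407×10⁷ m.
At r₁: circular v_c1 = √(μ/r₁) = 7594 m/s; transfer-perigee v_p = √[μ(2/r₁ − 1/a_t)] = 9939 m/s.
Δv₁ = v_p − v_c1 = 2345 m/s.
= 2.345 km/s.

Δv ≈ 2.345 km/s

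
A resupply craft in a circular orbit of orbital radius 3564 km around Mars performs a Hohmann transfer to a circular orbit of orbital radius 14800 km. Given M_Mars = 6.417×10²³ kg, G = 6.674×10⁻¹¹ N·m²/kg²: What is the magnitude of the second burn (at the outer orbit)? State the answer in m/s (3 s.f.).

Δv ≈ 641 m/s

μ = GM = 6.674×10⁻¹¹ × 6.417×10²³ = 4.283×10¹³ m³/s².
r₁ = 3564 km = 3.564×10⁶ m.
r₂ = 14800 km = 1.480×10⁷ m.
Transfer ellipse a_t = (r₁ + r₂)/2 = 9.182×10⁶ m.
At r₁: circular v_c1 = √(μ/r₁) = 3466 m/s; transfer-periapsis v_p = √[μ(2/r₁ − 1/a_t)] = 4401 m/s.
At r₂: circular v_c2 = √(μ/r₂) = 1701 m/s; transfer-apoapsis v_a = √[μ(2/r₂ − 1/a_t)] = 1060 m/s.
Δv₂ = v_c2 − v_a = 641.3 m/s.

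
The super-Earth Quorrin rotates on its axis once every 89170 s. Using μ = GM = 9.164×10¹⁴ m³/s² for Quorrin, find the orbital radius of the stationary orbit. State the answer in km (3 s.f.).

A synchronous orbit has period T, so by Kepler's third law a = (μT²/4π²)^(1/3).
μT²/4π² = 9.164×10¹⁴ × (8.917×10⁴)² / 39.48 = 1.846×10²³ m³.
a = 5.694×10⁷ m = 56936 km.

r_sync ≈ 56900 km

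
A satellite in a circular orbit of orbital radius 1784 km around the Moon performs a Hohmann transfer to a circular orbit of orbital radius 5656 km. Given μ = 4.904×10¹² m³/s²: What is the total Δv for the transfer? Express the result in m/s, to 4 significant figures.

r₁ = 1784 km = 1.784×10⁶ m.
r₂ = 5656 km = 5.656×10⁶ m.
Transfer ellipse a_t = (r₁ + r₂)/2 = 3.720×10⁶ m.
At r₁: circular v_c1 = √(μ/r₁) = 1658 m/s; transfer-perilune v_p = √[μ(2/r₁ − 1/a_t)] = 2044 m/s.
Δv₁ = v_p − v_c1 = 386.4 m/s.
At r₂: circular v_c2 = √(μ/r₂) = 931.2 m/s; transfer-apolune v_a = √[μ(2/r₂ − 1/a_t)] = 644.8 m/s.
Δv₂ = v_c2 − v_a = 286.3 m/s.
Total Δv = Δv₁ + Δv₂ = 672.7 m/s.

Δv_total ≈ 672.7 m/s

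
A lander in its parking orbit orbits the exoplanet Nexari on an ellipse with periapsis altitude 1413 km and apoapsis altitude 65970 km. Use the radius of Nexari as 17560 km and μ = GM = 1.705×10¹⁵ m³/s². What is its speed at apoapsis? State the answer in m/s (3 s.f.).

v ≈ 2750 m/s

r_p = 17560 + 1413 = 18973 km = 1.8973×10⁷ m.
r_a = 17560 + 65970 = 83530 km = 8.3530×10⁷ m.
Semi-major axis a = (r_p + r_a)/2 = 51252 km = 5.125×10⁷ m.
Vis-viva: v² = μ(2/r − 1/a) = 1.705×10¹⁵ × (2.394×10⁻⁸ − 1.951×10⁻⁸) = 7.556×10⁶ m²/s².
v = 2749 m/s.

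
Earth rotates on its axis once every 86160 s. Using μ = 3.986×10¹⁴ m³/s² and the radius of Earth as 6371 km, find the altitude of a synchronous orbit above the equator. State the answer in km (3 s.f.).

h_sync ≈ 35800 km

A synchronous orbit has period T, so by Kepler's third law a = (μT²/4π²)^(1/3).
μT²/4π² = 3.986×10¹⁴ × (8.616×10⁴)² / 39.48 = 7.495×10²² m³.
a = 4.216×10⁷ m = 42163 km.
Altitude h = a − R = 42163 − 6371 = 35792 km.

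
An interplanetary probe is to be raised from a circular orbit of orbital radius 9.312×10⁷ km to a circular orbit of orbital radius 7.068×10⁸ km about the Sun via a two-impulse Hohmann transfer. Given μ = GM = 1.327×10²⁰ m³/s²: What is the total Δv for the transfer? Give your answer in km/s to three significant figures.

Δv_total ≈ 19.5 km/s

r₁ = 9.312×10⁷ km = 9.312×10¹⁰ m.
r₂ = 7.068×10⁸ km = 7.068×10¹¹ m.
Transfer ellipse a_t = (r₁ + r₂)/2 = 4.000×10¹¹ m.
At r₁: circular v_c1 = √(μ/r₁) = 37750 m/s; transfer-perihelion v_p = √[μ(2/r₁ − 1/a_t)] = 50180 m/s.
Δv₁ = v_p − v_c1 = 12430 m/s.
At r₂: circular v_c2 = √(μ/r₂) = 13700 m/s; transfer-aphelion v_a = √[μ(2/r₂ − 1/a_t)] = 6612 m/s.
Δv₂ = v_c2 − v_a = 7091 m/s.
Total Δv = Δv₁ + Δv₂ = 19520 m/s = 19.52 km/s.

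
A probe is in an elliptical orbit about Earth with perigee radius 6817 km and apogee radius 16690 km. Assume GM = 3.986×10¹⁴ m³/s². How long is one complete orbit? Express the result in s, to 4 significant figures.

T ≈ 12680 s

Semi-major axis a = (r_p + r_a)/2 = (6817.0 + 16690)/2 = 11754 km = 1.175×10⁷ m.
By Kepler's third law T = 2π√(a³/μ) = 2π × 2.018×10³ = 1.268×10⁴ s.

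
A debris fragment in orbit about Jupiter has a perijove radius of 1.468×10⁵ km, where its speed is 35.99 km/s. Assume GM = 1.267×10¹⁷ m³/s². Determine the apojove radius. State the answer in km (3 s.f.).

r_p = 1.468×10⁸ m.
Specific energy ε = v²/2 − μ/r = -2.154×10⁸ J/kg, so a = −μ/(2ε) = 2.941×10⁸ m.
The apsides satisfy r_p + r_a = 2a, so the apojove radius is 2a − r_p = 4.413×10⁸ m = 4.4130×10⁵ km.

apojove radius ≈ 4.41×10⁵ km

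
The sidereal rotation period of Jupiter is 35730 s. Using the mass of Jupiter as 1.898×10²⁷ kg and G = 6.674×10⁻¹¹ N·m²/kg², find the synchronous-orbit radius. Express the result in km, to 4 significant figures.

μ = GM = 6.674×10⁻¹¹ × 1.898×10²⁷ = 1.267×10¹⁷ m³/s².
A synchronous orbit has period T, so by Kepler's third law a = (μT²/4π²)^(1/3).
μT²/4π² = 1.267×10¹⁷ × (3.573×10⁴)² / 39.48 = 4.096×10²⁴ m³.
a = 1.600×10⁸ m = 1.6000×10⁵ km.

r_sync ≈ 1.600×10⁵ km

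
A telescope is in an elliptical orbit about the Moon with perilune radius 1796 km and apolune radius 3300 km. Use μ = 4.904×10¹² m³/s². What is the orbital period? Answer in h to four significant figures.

T ≈ 3.206 h

Semi-major axis a = (r_p + r_a)/2 = (1796.0 + 3300.0)/2 = 2548.0 km = 2.548×10⁶ m.
By Kepler's third law T = 2π√(a³/μ) = 2π × 1.837×10³ = 1.154×10⁴ s.
= 3.206 h.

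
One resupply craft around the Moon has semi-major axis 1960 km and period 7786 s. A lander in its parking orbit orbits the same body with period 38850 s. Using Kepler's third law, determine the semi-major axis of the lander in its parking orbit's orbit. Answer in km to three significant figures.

a₂ ≈ 5720 km

Kepler's third law: a³ ∝ T², so a₂ = a₁ (T₂/T₁)^(2/3).
T₂/T₁ = 4.990, (T₂/T₁)^(2/3) = 2.920.
a₂ = 1960 × 2.920 = 5723 km.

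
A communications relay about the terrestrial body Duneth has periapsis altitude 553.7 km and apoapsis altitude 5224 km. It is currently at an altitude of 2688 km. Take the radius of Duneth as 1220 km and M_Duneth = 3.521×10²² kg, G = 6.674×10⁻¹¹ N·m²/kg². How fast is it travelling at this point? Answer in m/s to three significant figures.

μ = GM = 6.674×10⁻¹¹ × 3.521×10²² = 2.350×10¹² m³/s².
r_p = 1220 + 553.7 = 1773.7 km = 1.7737×10⁶ m.
r_a = 1220 + 5224 = 6444.0 km = 6.4440×10⁶ m.
r = 1220 + 2688 = 3908.0 km = 3.908×10⁶ m.
Semi-major axis a = (r_p + r_a)/2 = 4108.9 km = 4.109×10⁶ m.
Vis-viva: v² = μ(2/r − 1/a) = 2.350×10¹² × (5.118×10⁻⁷ − 2.434×10⁻⁷) = 6.307×10⁵ m²/s².
v = 794.2 m/s.

v ≈ 794 m/s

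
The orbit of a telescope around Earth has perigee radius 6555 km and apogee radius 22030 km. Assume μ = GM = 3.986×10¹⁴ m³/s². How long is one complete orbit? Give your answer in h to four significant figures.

Semi-major axis a = (r_p + r_a)/2 = (6555.0 + 22030)/2 = 14292 km = 1.429×10⁷ m.
By Kepler's third law T = 2π√(a³/μ) = 2π × 2.706×10³ = 1.700×10⁴ s.
= 4.724 h.

T ≈ 4.724 h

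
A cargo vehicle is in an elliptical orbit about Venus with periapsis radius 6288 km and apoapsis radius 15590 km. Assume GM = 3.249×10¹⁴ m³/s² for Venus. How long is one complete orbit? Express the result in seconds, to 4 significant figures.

Semi-major axis a = (r_p + r_a)/2 = (6288.0 + 15590)/2 = 10939 km = 1.094×10⁷ m.
By Kepler's third law T = 2π√(a³/μ) = 2π × 2.007×10³ = 1.261×10⁴ s.

T ≈ 12610 seconds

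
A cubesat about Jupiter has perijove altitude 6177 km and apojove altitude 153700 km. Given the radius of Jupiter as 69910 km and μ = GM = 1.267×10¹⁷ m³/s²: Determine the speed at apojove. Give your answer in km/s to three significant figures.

r_p = 69910 + 6177 = 76087 km = 7.6087×10⁷ m.
r_a = 69910 + 153700 = 223610 km = 2.2361×10⁸ m.
Semi-major axis a = (r_p + r_a)/2 = 1.4985×10⁵ km = 1.498×10⁸ m.
Vis-viva: v² = μ(2/r − 1/a) = 1.267×10¹⁷ × (8.944×10⁻⁹ − 6.673×10⁻⁹) = 2.877×10⁸ m²/s².
v = 16960 m/s = 16.96 km/s.

v ≈ 17.0 km/s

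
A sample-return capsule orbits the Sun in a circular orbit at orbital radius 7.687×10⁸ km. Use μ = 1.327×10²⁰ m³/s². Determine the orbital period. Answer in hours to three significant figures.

T ≈ 102000 hours

r = 7.687×10⁸ km = 7.687×10¹¹ m.
Kepler's third law: T = 2π√(r³/μ) = 2π√((7.687×10¹¹)³ / 1.327×10²⁰).
r³/μ = 3.423×10¹⁵ s², so T = 2π × 5.851×10⁷ = 3.676×10⁸ s.
Converting: 3.676×10⁸ s ÷ 3600 = 1.021×10⁵ hours.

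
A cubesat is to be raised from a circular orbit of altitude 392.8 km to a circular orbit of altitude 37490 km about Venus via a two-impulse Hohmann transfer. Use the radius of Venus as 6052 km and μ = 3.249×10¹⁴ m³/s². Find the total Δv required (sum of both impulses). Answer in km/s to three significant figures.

Δv_total ≈ 3.62 km/s

r₁ = 6052 + 392.8 = 6444.8 km = 6.4448×10⁶ m.
r₂ = 6052 + 37490 = 43542 km = 4.3542×10⁷ m.
Transfer ellipse a_t = (r₁ + r₂)/2 = 2.499×10⁷ m.
At r₁: circular v_c1 = √(μ/r₁) = 7100 m/s; transfer-periapsis v_p = √[μ(2/r₁ − 1/a_t)] = 9372 m/s.
Δv₁ = v_p − v_c1 = 2271 m/s.
At r₂: circular v_c2 = √(μ/r₂) = 2732 m/s; transfer-apoapsis v_a = √[μ(2/r₂ − 1/a_t)] = 1387 m/s.
Δv₂ = v_c2 − v_a = 1345 m/s.
Total Δv = Δv₁ + Δv₂ = 3616 m/s = 3.616 km/s.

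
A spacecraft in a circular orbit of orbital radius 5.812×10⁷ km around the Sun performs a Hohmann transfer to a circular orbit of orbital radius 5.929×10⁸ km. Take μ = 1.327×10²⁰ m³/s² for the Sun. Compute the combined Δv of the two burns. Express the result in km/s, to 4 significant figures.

Δv_total ≈ 25.34 km/s

r₁ = 5.812×10⁷ km = 5.812×10¹⁰ m.
r₂ = 5.929×10⁸ km = 5.929×10¹¹ m.
Transfer ellipse a_t = (r₁ + r₂)/2 = 3.255×10¹¹ m.
At r₁: circular v_c1 = √(μ/r₁) = 47780 m/s; transfer-perihelion v_p = √[μ(2/r₁ − 1/a_t)] = 64490 m/s.
Δv₁ = v_p − v_c1 = 16710 m/s.
At r₂: circular v_c2 = √(μ/r₂) = 14960 m/s; transfer-aphelion v_a = √[μ(2/r₂ − 1/a_t)] = 6322 m/s.
Δv₂ = v_c2 − v_a = 8639 m/s.
Total Δv = Δv₁ + Δv₂ = 25340 m/s = 25.34 km/s.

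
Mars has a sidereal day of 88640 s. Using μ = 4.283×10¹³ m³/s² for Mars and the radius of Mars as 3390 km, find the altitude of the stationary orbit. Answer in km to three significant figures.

A synchronous orbit has period T, so by Kepler's third law a = (μT²/4π²)^(1/3).
μT²/4π² = 4.283×10¹³ × (8.864×10⁴)² / 39.48 = 8.524×10²¹ m³.
a = 2.043×10⁷ m = 20428 km.
Altitude h = a − R = 20428 − 3390 = 17038 km.

h_sync ≈ 17000 km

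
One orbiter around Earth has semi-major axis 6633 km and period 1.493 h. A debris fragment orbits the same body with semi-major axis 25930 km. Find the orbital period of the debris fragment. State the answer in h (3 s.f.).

T₂ ≈ 11.5 h

Kepler's third law: T² ∝ a³, so T₂ = T₁ (a₂/a₁)^(3/2).
a₂/a₁ = 3.909, (a₂/a₁)^(3/2) = 7.729.
T₂ = 1.493 × 7.729 = 11.54 h.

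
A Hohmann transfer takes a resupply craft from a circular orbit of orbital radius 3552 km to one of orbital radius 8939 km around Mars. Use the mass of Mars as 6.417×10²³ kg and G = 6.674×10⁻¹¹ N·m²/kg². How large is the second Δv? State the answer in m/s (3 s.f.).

Δv ≈ 538 m/s

μ = GM = 6.674×10⁻¹¹ × 6.417×10²³ = 4.283×10¹³ m³/s².
r₁ = 3552 km = 3.552×10⁶ m.
r₂ = 8939 km = 8.939×10⁶ m.
Transfer ellipse a_t = (r₁ + r₂)/2 = 6.246×10⁶ m.
At r₁: circular v_c1 = √(μ/r₁) = 3472 m/s; transfer-periapsis v_p = √[μ(2/r₁ − 1/a_t)] = 4154 m/s.
At r₂: circular v_c2 = √(μ/r₂) = 2189 m/s; transfer-apoapsis v_a = √[μ(2/r₂ − 1/a_t)] = 1651 m/s.
Δv₂ = v_c2 − v_a = 538.1 m/s.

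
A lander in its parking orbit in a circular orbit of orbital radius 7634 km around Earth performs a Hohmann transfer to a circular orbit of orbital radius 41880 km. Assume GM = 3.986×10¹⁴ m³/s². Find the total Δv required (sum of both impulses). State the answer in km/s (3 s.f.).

r₁ = 7634 km = 7.634×10⁶ m.
r₂ = 41880 km = 4.188×10⁷ m.
Transfer ellipse a_t = (r₁ + r₂)/2 = 2.476×10⁷ m.
At r₁: circular v_c1 = √(μ/r₁) = 7226 m/s; transfer-perigee v_p = √[μ(2/r₁ − 1/a_t)] = 9398 m/s.
Δv₁ = v_p − v_c1 = 2172 m/s.
At r₂: circular v_c2 = √(μ/r₂) = 3085 m/s; transfer-apogee v_a = √[μ(2/r₂ − 1/a_t)] = 1713 m/s.
Δv₂ = v_c2 − v_a = 1372 m/s.
Total Δv = Δv₁ + Δv₂ = 3544 m/s = 3.544 km/s.

Δv_total ≈ 3.54 km/s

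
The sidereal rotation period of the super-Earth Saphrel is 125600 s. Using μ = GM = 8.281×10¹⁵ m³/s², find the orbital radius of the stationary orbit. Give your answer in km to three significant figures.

r_sync ≈ 1.49×10⁵ km

A synchronous orbit has period T, so by Kepler's third law a = (μT²/4π²)^(1/3).
μT²/4π² = 8.281×10¹⁵ × (1.256×10⁵)² / 39.48 = 3.309×10²⁴ m³.
a = 1.490×10⁸ m = 1.4902×10⁵ km.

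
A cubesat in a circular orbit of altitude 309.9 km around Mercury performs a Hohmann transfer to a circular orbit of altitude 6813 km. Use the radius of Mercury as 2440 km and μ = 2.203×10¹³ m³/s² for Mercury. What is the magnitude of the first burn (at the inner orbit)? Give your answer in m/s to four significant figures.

r₁ = 2440 + 309.9 = 2749.9 km = 2.7499×10⁶ m.
r₂ = 2440 + 6813 = 9253.0 km = 9.2530×10⁶ m.
Transfer ellipse a_t = (r₁ + r₂)/2 = 6.001×10⁶ m.
At r₁: circular v_c1 = √(μ/r₁) = 2830 m/s; transfer-periherm v_p = √[μ(2/r₁ − 1/a_t)] = 3514 m/s.
Δv₁ = v_p − v_c1 = 684.1 m/s.

Δv ≈ 684.1 m/s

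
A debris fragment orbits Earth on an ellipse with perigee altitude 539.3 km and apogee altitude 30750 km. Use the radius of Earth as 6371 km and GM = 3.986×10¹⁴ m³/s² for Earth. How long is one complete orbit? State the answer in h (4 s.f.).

T ≈ 9.030 h

r_p = 6371 + 539.3 = 6910.3 km = 6.9103×10⁶ m.
r_a = 6371 + 30750 = 37121 km = 3.7121×10⁷ m.
Semi-major axis a = (r_p + r_a)/2 = (6910.3 + 37121)/2 = 22016 km = 2.202×10⁷ m.
By Kepler's third law T = 2π√(a³/μ) = 2π × 5.174×10³ = 3.251×10⁴ s.
= 9.030 h.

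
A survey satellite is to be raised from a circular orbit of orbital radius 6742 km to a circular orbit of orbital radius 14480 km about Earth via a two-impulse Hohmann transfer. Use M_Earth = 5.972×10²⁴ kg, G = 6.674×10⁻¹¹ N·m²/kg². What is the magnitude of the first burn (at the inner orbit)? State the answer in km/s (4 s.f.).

Δv ≈ 1.293 km/s

μ = GM = 6.674×10⁻¹¹ × 5.972×10²⁴ = 3.986×10¹⁴ m³/s².
r₁ = 6742 km = 6.742×10⁶ m.
r₂ = 14480 km = 1.448×10⁷ m.
Transfer ellipse a_t = (r₁ + r₂)/2 = 1.061×10⁷ m.
At r₁: circular v_c1 = √(μ/r₁) = 7689 m/s; transfer-perigee v_p = √[μ(2/r₁ − 1/a_t)] = 8982 m/s.
Δv₁ = v_p − v_c1 = 1293 m/s.
= 1.293 km/s.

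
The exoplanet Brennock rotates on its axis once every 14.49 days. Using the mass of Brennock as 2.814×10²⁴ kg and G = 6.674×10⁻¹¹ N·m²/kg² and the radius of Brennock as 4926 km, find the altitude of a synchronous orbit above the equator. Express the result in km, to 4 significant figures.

μ = GM = 6.674×10⁻¹¹ × 2.814×10²⁴ = 1.878×10¹⁴ m³/s².
T = 14.49 days = 1.252×10⁶ s.
A synchronous orbit has period T, so by Kepler's third law a = (μT²/4π²)^(1/3).
μT²/4π² = 1.878×10¹⁴ × (1.252×10⁶)² / 39.48 = 7.456×10²⁴ m³.
a = 1.954×10⁸ m = 1.9536×10⁵ km.
Altitude h = a − R = 1.9536×10⁵ − 4926 = 1.9044×10⁵ km.

h_sync ≈ 1.904×10⁵ km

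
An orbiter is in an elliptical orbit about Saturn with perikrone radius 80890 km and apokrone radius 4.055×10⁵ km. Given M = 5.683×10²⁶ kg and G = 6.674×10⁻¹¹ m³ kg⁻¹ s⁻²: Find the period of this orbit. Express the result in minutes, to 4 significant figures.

μ = GM = 6.674×10⁻¹¹ × 5.683×10²⁶ = 3.793×10¹⁶ m³/s².
Semi-major axis a = (r_p + r_a)/2 = (80890 + 4.0550×10⁵)/2 = 2.4320×10⁵ km = 2.432×10⁸ m.
By Kepler's third law T = 2π√(a³/μ) = 2π × 1.947×10⁴ = 1.224×10⁵ s.
= 2039 minutes.

T ≈ 2039 minutes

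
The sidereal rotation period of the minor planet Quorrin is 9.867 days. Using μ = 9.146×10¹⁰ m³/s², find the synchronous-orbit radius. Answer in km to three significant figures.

r_sync ≈ 11900 km

T = 9.867 days = 8.525×10⁵ s.
A synchronous orbit has period T, so by Kepler's third law a = (μT²/4π²)^(1/3).
μT²/4π² = 9.146×10¹⁰ × (8.525×10⁵)² / 39.48 = 1.684×10²¹ m³.
a = 1.190×10⁷ m = 11897 km.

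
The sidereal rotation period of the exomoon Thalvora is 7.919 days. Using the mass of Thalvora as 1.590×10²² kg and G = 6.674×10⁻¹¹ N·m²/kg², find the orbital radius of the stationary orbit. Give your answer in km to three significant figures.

r_sync ≈ 23300 km

μ = GM = 6.674×10⁻¹¹ × 1.590×10²² = 1.061×10¹² m³/s².
T = 7.919 days = 6.842×10⁵ s.
A synchronous orbit has period T, so by Kepler's third law a = (μT²/4π²)^(1/3).
μT²/4π² = 1.061×10¹² × (6.842×10⁵)² / 39.48 = 1.258×10²² m³.
a = 2.326×10⁷ m = 23259 km.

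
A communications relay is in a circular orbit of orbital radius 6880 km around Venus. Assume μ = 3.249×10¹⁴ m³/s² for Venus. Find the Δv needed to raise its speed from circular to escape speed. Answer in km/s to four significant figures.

r = 6880 km = 6.880×10⁶ m.
Circular speed v_c = √(μ/r) = 6872 m/s.
Escape speed v_esc = √(2μ/r) = √2 × v_c = 9718 m/s.
Δv = v_esc − v_c = 2846 m/s = 2.846 km/s.

Δv ≈ 2.846 km/s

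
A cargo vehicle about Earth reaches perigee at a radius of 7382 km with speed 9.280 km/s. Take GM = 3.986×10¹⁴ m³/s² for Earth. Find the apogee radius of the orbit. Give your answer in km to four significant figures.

r_p = 7.382×10⁶ m.
Specific energy ε = v²/2 − μ/r = -1.094×10⁷ J/kg, so a = −μ/(2ε) = 1.822×10⁷ m.
The apsides satisfy r_p + r_a = 2a, so the apogee radius is 2a − r_p = 2.906×10⁷ m = 29063 km.

apogee radius ≈ 29060 km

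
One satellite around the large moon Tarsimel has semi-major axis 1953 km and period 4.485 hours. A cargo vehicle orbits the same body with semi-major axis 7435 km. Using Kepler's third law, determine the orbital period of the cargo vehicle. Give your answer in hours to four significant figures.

T₂ ≈ 33.31 hours

Kepler's third law: T² ∝ a³, so T₂ = T₁ (a₂/a₁)^(3/2).
a₂/a₁ = 3.807, (a₂/a₁)^(3/2) = 7.428.
T₂ = 4.485 × 7.428 = 33.31 hours.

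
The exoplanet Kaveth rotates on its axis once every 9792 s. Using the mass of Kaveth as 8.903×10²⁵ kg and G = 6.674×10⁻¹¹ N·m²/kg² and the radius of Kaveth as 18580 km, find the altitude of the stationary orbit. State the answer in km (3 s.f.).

h_sync ≈ 5770 km

μ = GM = 6.674×10⁻¹¹ × 8.903×10²⁵ = 5.942×10¹⁵ m³/s².
A synchronous orbit has period T, so by Kepler's third law a = (μT²/4π²)^(1/3).
μT²/4π² = 5.942×10¹⁵ × (9.792×10³)² / 39.48 = 1.443×10²² m³.
a = 2.435×10⁷ m = 24346 km.
Altitude h = a − R = 24346 − 18580 = 5766.4 km.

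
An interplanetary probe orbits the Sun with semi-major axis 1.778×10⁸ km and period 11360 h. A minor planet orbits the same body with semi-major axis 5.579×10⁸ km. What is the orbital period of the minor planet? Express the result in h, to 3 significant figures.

Kepler's third law: T² ∝ a³, so T₂ = T₁ (a₂/a₁)^(3/2).
a₂/a₁ = 3.138, (a₂/a₁)^(3/2) = 5.558.
T₂ = 11360 × 5.558 = 63140 h.

T₂ ≈ 63100 h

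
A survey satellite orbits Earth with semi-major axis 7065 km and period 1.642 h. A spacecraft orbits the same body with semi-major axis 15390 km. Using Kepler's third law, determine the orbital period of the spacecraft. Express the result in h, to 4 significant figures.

Kepler's third law: T² ∝ a³, so T₂ = T₁ (a₂/a₁)^(3/2).
a₂/a₁ = 2.178, (a₂/a₁)^(3/2) = 3.215.
T₂ = 1.642 × 3.215 = 5.279 h.

T₂ ≈ 5.279 h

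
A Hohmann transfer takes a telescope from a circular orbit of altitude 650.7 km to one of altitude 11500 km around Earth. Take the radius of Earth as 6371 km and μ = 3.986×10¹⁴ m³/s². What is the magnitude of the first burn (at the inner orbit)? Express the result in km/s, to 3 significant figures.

r₁ = 6371 + 650.7 = 7021.7 km = 7.0217×10⁶ m.
r₂ = 6371 + 11500 = 17871 km = 1.7871×10⁷ m.
Transfer ellipse a_t = (r₁ + r₂)/2 = 1.245×10⁷ m.
At r₁: circular v_c1 = √(μ/r₁) = 7534 m/s; transfer-perigee v_p = √[μ(2/r₁ − 1/a_t)] = 9028 m/s.
Δv₁ = v_p − v_c1 = 1494 m/s.
= 1.494 km/s.

Δv ≈ 1.49 km/s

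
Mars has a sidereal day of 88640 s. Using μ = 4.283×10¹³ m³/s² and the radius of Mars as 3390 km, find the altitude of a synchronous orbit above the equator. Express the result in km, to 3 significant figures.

A synchronous orbit has period T, so by Kepler's third law a = (μT²/4π²)^(1/3).
μT²/4π² = 4.283×10¹³ × (8.864×10⁴)² / 39.48 = 8.524×10²¹ m³.
a = 2.043×10⁷ m = 20428 km.
Altitude h = a − R = 20428 − 3390 = 17038 km.

h_sync ≈ 17000 km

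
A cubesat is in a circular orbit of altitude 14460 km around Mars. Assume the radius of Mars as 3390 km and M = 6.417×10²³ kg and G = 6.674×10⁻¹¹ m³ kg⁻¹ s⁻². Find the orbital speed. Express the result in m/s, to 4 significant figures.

v ≈ 1549 m/s

μ = GM = 6.674×10⁻¹¹ × 6.417×10²³ = 4.283×10¹³ m³/s².
r = 3390 + 14460 = 17850 km = 1.7850×10⁷ m.
For a circular orbit v = √(μ/r) = √(4.283×10¹³ / 1.785×10⁷) = √(2.399×10⁶) = 1549 m/s.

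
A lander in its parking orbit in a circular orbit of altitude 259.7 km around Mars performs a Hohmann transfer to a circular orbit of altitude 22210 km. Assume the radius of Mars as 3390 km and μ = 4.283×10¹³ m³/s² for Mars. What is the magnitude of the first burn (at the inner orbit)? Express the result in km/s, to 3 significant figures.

r₁ = 3390 + 259.7 = 3649.7 km = 3.6497×10⁶ m.
r₂ = 3390 + 22210 = 25600 km = 2.5600×10⁷ m.
Transfer ellipse a_t = (r₁ + r₂)/2 = 1.462×10⁷ m.
At r₁: circular v_c1 = √(μ/r₁) = 3426 m/s; transfer-periapsis v_p = √[μ(2/r₁ − 1/a_t)] = 4532 m/s.
Δv₁ = v_p − v_c1 = 1107 m/s.
= 1.107 km/s.

Δv ≈ 1.11 km/s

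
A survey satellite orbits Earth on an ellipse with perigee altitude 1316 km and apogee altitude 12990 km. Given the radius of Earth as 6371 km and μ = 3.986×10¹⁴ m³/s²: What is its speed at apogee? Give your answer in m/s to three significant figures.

r_p = 6371 + 1316 = 7687.0 km = 7.6870×10⁶ m.
r_a = 6371 + 12990 = 19361 km = 1.9361×10⁷ m.
Semi-major axis a = (r_p + r_a)/2 = 13524 km = 1.352×10⁷ m.
Vis-viva: v² = μ(2/r − 1/a) = 3.986×10¹⁴ × (1.033×10⁻⁷ − 7.394×10⁻⁸) = 1.170×10⁷ m²/s².
v = 3421 m/s.

v ≈ 3420 m/s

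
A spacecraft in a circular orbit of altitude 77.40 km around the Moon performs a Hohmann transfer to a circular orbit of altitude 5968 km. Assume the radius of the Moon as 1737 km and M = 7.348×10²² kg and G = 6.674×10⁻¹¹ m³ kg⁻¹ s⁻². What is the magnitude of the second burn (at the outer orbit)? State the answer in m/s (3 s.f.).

Δv ≈ 305 m/s

μ = GM = 6.674×10⁻¹¹ × 7.348×10²² = 4.904×10¹² m³/s².
r₁ = 1737 + 77.40 = 1814.4 km = 1.8144×10⁶ m.
r₂ = 1737 + 5968 = 7705.0 km = 7.7050×10⁶ m.
Transfer ellipse a_t = (r₁ + r₂)/2 = 4.760×10⁶ m.
At r₁: circular v_c1 = √(μ/r₁) = 1644 m/s; transfer-perilune v_p = √[μ(2/r₁ − 1/a_t)] = 2092 m/s.
At r₂: circular v_c2 = √(μ/r₂) = 797.8 m/s; transfer-apolune v_a = √[μ(2/r₂ − 1/a_t)] = 492.6 m/s.
Δv₂ = v_c2 − v_a = 305.2 m/s.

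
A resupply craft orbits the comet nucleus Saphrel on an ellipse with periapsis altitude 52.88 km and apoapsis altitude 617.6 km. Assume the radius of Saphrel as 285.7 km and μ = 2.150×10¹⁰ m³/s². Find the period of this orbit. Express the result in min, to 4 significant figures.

T ≈ 349.4 min

r_p = 285.7 + 52.88 = 338.58 km = 3.3858×10⁵ m.
r_a = 285.7 + 617.6 = 903.30 km = 9.0330×10⁵ m.
Semi-major axis a = (r_p + r_a)/2 = (338.58 + 903.30)/2 = 620.94 km = 6.209×10⁵ m.
By Kepler's third law T = 2π√(a³/μ) = 2π × 3.337×10³ = 2.097×10⁴ s.
= 349.4 min.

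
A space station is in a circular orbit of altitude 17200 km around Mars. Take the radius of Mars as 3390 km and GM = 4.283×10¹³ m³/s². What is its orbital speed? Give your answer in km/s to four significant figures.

r = 3390 + 17200 = 20590 km = 2.0590×10⁷ m.
For a circular orbit v = √(μ/r) = √(4.283×10¹³ / 2.059×10⁷) = √(2.080×10⁶) = 1442 m/s.
That is 1.442 km/s.

v ≈ 1.442 km/s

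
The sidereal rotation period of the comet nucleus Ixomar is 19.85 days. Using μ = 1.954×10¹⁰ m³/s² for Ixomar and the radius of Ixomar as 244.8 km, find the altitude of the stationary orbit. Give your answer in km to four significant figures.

T = 19.85 days = 1.715×10⁶ s.
A synchronous orbit has period T, so by Kepler's third law a = (μT²/4π²)^(1/3).
μT²/4π² = 1.954×10¹⁰ × (1.715×10⁶)² / 39.48 = 1.456×10²¹ m³.
a = 1.133×10⁷ m = 11334 km.
Altitude h = a − R = 11334 − 244.8 = 11089 km.

h_sync ≈ 11090 km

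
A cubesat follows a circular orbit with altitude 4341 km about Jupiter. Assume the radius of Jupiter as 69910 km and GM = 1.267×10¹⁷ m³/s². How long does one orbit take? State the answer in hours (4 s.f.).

T ≈ 3.137 hours

r = 69910 + 4341 = 74251 km = 7.4251×10⁷ m.
Kepler's third law: T = 2π√(r³/μ) = 2π√((7.425×10⁷)³ / 1.267×10¹⁷).
r³/μ = 3.231×10⁶ s², so T = 2π × 1.797×10³ = 1.129×10⁴ s.
Converting: 1.129×10⁴ s ÷ 3600 = 3.137 hours.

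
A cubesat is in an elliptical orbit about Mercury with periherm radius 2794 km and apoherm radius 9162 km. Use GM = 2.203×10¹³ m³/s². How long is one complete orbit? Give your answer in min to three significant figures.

Semi-major axis a = (r_p + r_a)/2 = (2794.0 + 9162.0)/2 = 5978.0 km = 5.978×10⁶ m.
By Kepler's third law T = 2π√(a³/μ) = 2π × 3.114×10³ = 1.957×10⁴ s.
= 326.1 min.

T ≈ 326 min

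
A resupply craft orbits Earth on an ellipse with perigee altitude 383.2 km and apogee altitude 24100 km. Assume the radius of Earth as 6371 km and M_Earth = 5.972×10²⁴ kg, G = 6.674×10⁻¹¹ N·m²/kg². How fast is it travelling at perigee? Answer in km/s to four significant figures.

μ = GM = 6.674×10⁻¹¹ × 5.972×10²⁴ = 3.986×10¹⁴ m³/s².
r_p = 6371 + 383.2 = 6754.2 km = 6.7542×10⁶ m.
r_a = 6371 + 24100 = 30471 km = 3.0471×10⁷ m.
Semi-major axis a = (r_p + r_a)/2 = 18613 km = 1.861×10⁷ m.
Vis-viva: v² = μ(2/r − 1/a) = 3.986×10¹⁴ × (2.961×10⁻⁷ − 5.373×10⁻⁸) = 9.661×10⁷ m²/s².
v = 9829 m/s = 9.829 km/s.

v ≈ 9.829 km/s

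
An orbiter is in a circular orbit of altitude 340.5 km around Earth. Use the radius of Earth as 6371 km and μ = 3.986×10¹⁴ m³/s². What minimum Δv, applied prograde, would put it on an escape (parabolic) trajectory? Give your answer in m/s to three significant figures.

Δv ≈ 3190 m/s

r = 6371 + 340.5 = 6711.5 km = 6.7115×10⁶ m.
Circular speed v_c = √(μ/r) = 7707 m/s.
Escape speed v_esc = √(2μ/r) = √2 × v_c = 10900 m/s.
Δv = v_esc − v_c = 3192 m/s.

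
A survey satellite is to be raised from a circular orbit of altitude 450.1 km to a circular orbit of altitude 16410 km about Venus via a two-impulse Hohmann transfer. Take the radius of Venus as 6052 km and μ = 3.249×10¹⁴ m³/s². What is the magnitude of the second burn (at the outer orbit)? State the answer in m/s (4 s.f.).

Δv ≈ 1255 m/s

r₁ = 6052 + 450.1 = 6502.1 km = 6.5021×10⁶ m.
r₂ = 6052 + 16410 = 22462 km = 2.2462×10⁷ m.
Transfer ellipse a_t = (r₁ + r₂)/2 = 1.448×10⁷ m.
At r₁: circular v_c1 = √(μ/r₁) = 7069 m/s; transfer-periapsis v_p = √[μ(2/r₁ − 1/a_t)] = 8804 m/s.
At r₂: circular v_c2 = √(μ/r₂) = 3803 m/s; transfer-apoapsis v_a = √[μ(2/r₂ − 1/a_t)] = 2548 m/s.
Δv₂ = v_c2 − v_a = 1255 m/s.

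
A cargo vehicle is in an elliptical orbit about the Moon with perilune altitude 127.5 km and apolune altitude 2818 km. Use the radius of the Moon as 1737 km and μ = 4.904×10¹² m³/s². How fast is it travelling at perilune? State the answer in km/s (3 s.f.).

r_p = 1737 + 127.5 = 1864.5 km = 1.8645×10⁶ m.
r_a = 1737 + 2818 = 4555.0 km = 4.5550×10⁶ m.
Semi-major axis a = (r_p + r_a)/2 = 3209.8 km = 3.210×10⁶ m.
Vis-viva: v² = μ(2/r − 1/a) = 4.904×10¹² × (1.073×10⁻⁶ − 3.116×10⁻⁷) = 3.733×10⁶ m²/s².
v = 1932 m/s = 1.932 km/s.

v ≈ 1.93 km/s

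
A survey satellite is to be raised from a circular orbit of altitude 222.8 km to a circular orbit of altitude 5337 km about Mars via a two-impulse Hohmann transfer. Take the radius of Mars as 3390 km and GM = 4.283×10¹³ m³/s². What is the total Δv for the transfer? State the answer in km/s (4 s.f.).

Δv_total ≈ 1.172 km/s

r₁ = 3390 + 222.8 = 3612.8 km = 3.6128×10⁶ m.
r₂ = 3390 + 5337 = 8727.0 km = 8.7270×10⁶ m.
Transfer ellipse a_t = (r₁ + r₂)/2 = 6.170×10⁶ m.
At r₁: circular v_c1 = √(μ/r₁) = 3443 m/s; transfer-periapsis v_p = √[μ(2/r₁ − 1/a_t)] = 4095 m/s.
Δv₁ = v_p − v_c1 = 651.8 m/s.
At r₂: circular v_c2 = √(μ/r₂) = 2215 m/s; transfer-apoapsis v_a = √[μ(2/r₂ − 1/a_t)] = 1695 m/s.
Δv₂ = v_c2 − v_a = 520.1 m/s.
Total Δv = Δv₁ + Δv₂ = 1172 m/s = 1.172 km/s.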